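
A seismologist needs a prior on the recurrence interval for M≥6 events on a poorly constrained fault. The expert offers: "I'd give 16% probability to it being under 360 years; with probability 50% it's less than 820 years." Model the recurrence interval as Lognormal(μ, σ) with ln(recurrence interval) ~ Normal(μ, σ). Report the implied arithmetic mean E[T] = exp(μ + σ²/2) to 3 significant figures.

If T ~ Lognormal(μ,σ) then ln T ~ Normal(μ,σ), so the p-quantile of ln T is μ + z_p·σ.
ln(360) = 5.886 and ln(820) = 6.709; z_{0.16} = -0.9945, z_{0.5} = 0.
σ = (6.709 − 5.886)/(0 − (-0.9945)) = 0.828.
μ = 5.886 − (-0.9945)·0.828 = 6.709.
E[T] = exp(μ + σ²/2) = exp(6.709 + 0.3426) = 1160 years.

E[T] ≈ 1160 years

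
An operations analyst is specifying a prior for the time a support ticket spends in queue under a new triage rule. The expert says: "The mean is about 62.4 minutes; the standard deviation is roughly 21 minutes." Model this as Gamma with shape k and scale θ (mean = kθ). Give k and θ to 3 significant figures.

For Gamma(k, scale θ): mean = kθ, variance = kθ², so CV = 1/√k.
CV = SD/mean = 21/62.4 = 0.3365, hence k = 1/CV² = 8.83.
Then θ = mean/k = 62.4/8.83 = 7.07.

k ≈ 8.83, θ ≈ 7.07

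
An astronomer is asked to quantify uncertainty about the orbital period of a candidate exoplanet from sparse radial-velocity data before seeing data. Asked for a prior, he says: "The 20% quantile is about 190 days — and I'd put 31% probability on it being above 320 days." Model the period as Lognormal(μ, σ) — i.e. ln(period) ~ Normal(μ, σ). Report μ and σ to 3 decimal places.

μ ≈ 5.575, σ ≈ 0.390

If T ~ Lognormal(μ,σ) then ln T ~ Normal(μ,σ), so the p-quantile of ln T is μ + z_p·σ.
ln(190) = 5.247 and ln(320) = 5.768; z_{0.2} = -0.8416, z_{0.69} = 0.4959.
σ = (5.768 − 5.247)/(0.4959 − (-0.8416)) = 0.390.
μ = 5.247 − (-0.8416)·0.390 = 5.575.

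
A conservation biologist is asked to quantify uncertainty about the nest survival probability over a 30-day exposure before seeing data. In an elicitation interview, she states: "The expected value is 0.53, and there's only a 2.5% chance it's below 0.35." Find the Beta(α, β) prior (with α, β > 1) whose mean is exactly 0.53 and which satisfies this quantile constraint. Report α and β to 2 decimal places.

α ≈ 15.22, β ≈ 13.50

With mean 0.53 fixed, write α = 0.53s, β = 0.47s where s = α+β.
Need P(θ < 0.35) = 0.025 under Beta(0.53s, 0.47s). Normal approximation: (q−m)/√(m(1−m)/s) ≈ z_{0.025} = -1.96, so s ≈ 0.53·0.47·(-1.96)²/(0.35−0.53)² = 29.5.
At s = 29.5: P(θ<0.35) ≈ 0.023. Adjusting to match 0.025 gives s ≈ 28.72.
So α = 0.53·28.72 ≈ 15.22, β = 0.47·28.72 ≈ 13.50.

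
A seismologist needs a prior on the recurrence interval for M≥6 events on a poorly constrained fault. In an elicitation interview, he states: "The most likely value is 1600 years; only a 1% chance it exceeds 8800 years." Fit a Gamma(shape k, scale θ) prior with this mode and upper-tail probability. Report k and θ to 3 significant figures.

Gamma(k,θ) with k>1 has mode (k−1)θ, so θ = 1600/(k−1).
Need P(X < 8800) = 0.99 with θ tied to k this way. Start at k = 2, θ = 1600: P(X<8800) ≈ 0.973.
Too low — raise k to concentrate. Iterating converges to k ≈ 2.31.
Then θ = 1600/(2.31−1) ≈ 1220.

k ≈ 2.31, θ ≈ 1220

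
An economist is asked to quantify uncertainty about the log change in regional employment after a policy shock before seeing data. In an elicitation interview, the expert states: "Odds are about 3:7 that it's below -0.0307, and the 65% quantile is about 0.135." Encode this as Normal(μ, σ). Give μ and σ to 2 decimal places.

μ = 0.06, σ = 0.18

The p-quantile of Normal(μ,σ) is μ + z_p·σ, with z_{0.3} = -0.5244 and z_{0.65} = 0.3853.
Eliminate σ: μ = (z₂·x₁ − z₁·x₂)/(z₂ − z₁) = (0.3853·-0.0307 − (-0.5244)·0.135)/0.9097 = 0.06.
Then σ = (x₂ − x₁)/(z₂ − z₁) = (0.135 − -0.0307)/0.9097 = 0.18.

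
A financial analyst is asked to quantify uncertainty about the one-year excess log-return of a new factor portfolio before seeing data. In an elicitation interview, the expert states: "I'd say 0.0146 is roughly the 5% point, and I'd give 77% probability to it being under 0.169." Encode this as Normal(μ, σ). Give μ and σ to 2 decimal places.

The p-quantile of Normal(μ,σ) is μ + z_p·σ, with z_{0.05} = -1.645 and z_{0.77} = 0.7388.
Eliminate σ: μ = (z₂·x₁ − z₁·x₂)/(z₂ − z₁) = (0.7388·0.0146 − (-1.645)·0.169)/2.384 = 0.12.
Then σ = (x₂ − x₁)/(z₂ − z₁) = (0.169 − 0.0146)/2.384 = 0.06.

μ = 0.12, σ = 0.06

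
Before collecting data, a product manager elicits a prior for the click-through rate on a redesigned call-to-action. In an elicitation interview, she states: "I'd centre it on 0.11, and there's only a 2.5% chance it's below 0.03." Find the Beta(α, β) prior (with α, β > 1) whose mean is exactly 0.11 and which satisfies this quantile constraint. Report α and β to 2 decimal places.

α ≈ 3.75, β ≈ 30.35

With mean 0.11 fixed, write α = 0.11s, β = 0.89s where s = α+β.
Need P(θ < 0.03) = 0.025 under Beta(0.11s, 0.89s). Normal approximation: (q−m)/√(m(1−m)/s) ≈ z_{0.025} = -1.96, so s ≈ 0.11·0.89·(-1.96)²/(0.03−0.11)² = 58.8.
At s = 58.8: P(θ<0.03) ≈ 0.004. Adjusting to match 0.025 gives s ≈ 34.10.
So α = 0.11·34.10 ≈ 3.75, β = 0.89·34.10 ≈ 30.35.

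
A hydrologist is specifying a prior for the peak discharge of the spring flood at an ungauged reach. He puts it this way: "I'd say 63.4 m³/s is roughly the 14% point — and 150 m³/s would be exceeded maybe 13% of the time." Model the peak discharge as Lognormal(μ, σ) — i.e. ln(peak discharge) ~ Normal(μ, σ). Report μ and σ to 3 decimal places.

μ ≈ 4.571, σ ≈ 0.390

If T ~ Lognormal(μ,σ) then ln T ~ Normal(μ,σ), so the p-quantile of ln T is μ + z_p·σ.
ln(63.4) = 4.149 and ln(150) = 5.011; z_{0.14} = -1.08, z_{0.87} = 1.126.
σ = (5.011 − 4.149)/(1.126 − (-1.08)) = 0.390.
μ = 4.149 − (-1.08)·0.390 = 4.571.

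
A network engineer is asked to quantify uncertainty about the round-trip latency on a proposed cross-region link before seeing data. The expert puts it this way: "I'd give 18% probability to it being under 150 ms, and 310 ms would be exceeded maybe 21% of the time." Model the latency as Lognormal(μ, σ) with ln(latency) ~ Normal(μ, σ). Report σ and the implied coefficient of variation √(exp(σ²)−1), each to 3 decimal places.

σ ≈ 0.422, CV ≈ 0.441

If T ~ Lognormal(μ,σ) then ln T ~ Normal(μ,σ), so the p-quantile of ln T is μ + z_p·σ.
ln(150) = 5.011 and ln(310) = 5.737; z_{0.18} = -0.9154, z_{0.79} = 0.8064.
σ = (5.737 − 5.011)/(0.8064 − (-0.9154)) = 0.422.
μ = 5.011 − (-0.9154)·0.422 = 5.397.
CV = √(exp(σ²)−1) = √(exp(0.1778)−1) = 0.441.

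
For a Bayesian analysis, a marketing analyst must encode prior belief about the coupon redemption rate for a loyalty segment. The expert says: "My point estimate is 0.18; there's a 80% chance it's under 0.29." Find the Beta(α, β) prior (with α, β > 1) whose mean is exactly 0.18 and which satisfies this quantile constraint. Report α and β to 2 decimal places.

α ≈ 1.19, β ≈ 5.40

With mean 0.18 fixed, write α = 0.18s, β = 0.82s where s = α+β.
Need P(θ < 0.29) = 0.8 under Beta(0.18s, 0.82s). Normal approximation: (q−m)/√(m(1−m)/s) ≈ z_{0.8} = 0.842, so s ≈ 0.18·0.82·(0.842)²/(0.29−0.18)² = 8.6.
At s = 8.6: P(θ<0.29) ≈ 0.819. Adjusting to match 0.8 gives s ≈ 6.58.
So α = 0.18·6.58 ≈ 1.19, β = 0.82·6.58 ≈ 5.40.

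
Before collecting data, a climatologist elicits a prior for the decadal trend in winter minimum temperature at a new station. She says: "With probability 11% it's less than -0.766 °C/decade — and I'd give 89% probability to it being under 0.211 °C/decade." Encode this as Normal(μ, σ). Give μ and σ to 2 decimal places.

For Normal(μ,σ), the p-quantile is μ + z_p·σ. Here z_{0.11} = -1.227, z_{0.89} = 1.227.
So -0.766 = μ − 1.227σ and 0.211 = μ + 1.227σ.
Subtracting: σ = (0.211 − -0.766)/(1.227 − (-1.227)) = 0.40.
Then μ = -0.766 − (-1.227)·0.40 = -0.28.

μ = -0.28, σ = 0.40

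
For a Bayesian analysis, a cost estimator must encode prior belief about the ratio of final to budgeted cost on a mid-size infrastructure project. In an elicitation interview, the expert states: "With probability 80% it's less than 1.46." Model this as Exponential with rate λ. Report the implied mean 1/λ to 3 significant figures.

P(T < 1.46) = 1 − e^(−λ·1.46) = 0.8, so λ = −ln(1−0.8)/1.46 = −ln(0.2)/1.46 = 1.1.
Mean = 1/λ = 0.907.

mean ≈ 0.907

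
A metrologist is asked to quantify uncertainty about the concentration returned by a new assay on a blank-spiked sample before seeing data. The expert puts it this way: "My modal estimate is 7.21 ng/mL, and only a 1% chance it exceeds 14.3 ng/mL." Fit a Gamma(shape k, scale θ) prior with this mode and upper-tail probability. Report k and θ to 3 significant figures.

Gamma(k,θ) with k>1 has mode (k−1)θ, so θ = 7.21/(k−1).
Need P(X < 14.3) = 0.99 with θ tied to k this way. Start at k = 2, θ = 7.21: P(X<14.3) ≈ 0.589.
Too low — raise k to concentrate. Iterating converges to k ≈ 11.5.
Then θ = 7.21/(11.5−1) ≈ 0.687.

k ≈ 11.5, θ ≈ 0.687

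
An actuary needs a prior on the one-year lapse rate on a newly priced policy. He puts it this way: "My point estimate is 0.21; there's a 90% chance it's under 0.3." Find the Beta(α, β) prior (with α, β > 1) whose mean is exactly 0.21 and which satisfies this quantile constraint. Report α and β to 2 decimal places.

α ≈ 7.47, β ≈ 28.10

With mean 0.21 fixed, write α = 0.21s, β = 0.79s where s = α+β.
Need P(θ < 0.3) = 0.9 under Beta(0.21s, 0.79s). Normal approximation: (q−m)/√(m(1−m)/s) ≈ z_{0.9} = 1.28, so s ≈ 0.21·0.79·(1.28)²/(0.3−0.21)² = 33.6.
At s = 33.6: P(θ<0.3) ≈ 0.894. Adjusting to match 0.9 gives s ≈ 35.57.
So α = 0.21·35.57 ≈ 7.47, β = 0.79·35.57 ≈ 28.10.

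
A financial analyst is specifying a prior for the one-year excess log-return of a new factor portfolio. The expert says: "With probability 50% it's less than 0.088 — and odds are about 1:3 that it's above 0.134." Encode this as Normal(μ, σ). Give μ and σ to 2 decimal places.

For Normal(μ,σ), the p-quantile is μ + z_p·σ. Here z_{0.5} = 0, z_{0.75} = 0.6745.
So 0.088 = μ + 0σ and 0.134 = μ + 0.6745σ.
Subtracting: σ = (0.134 − 0.088)/(0.6745 − (0)) = 0.07.
Then μ = 0.088 − (0)·0.07 = 0.09.

μ = 0.09, σ = 0.07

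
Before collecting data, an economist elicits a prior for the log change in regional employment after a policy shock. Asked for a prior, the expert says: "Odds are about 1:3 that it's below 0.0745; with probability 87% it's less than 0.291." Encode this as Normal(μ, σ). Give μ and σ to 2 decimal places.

For Normal(μ,σ), the p-quantile is μ + z_p·σ. Here z_{0.25} = -0.6745, z_{0.87} = 1.126.
So 0.0745 = μ − 0.6745σ and 0.291 = μ + 1.126σ.
Subtracting: σ = (0.291 − 0.0745)/(1.126 − (-0.6745)) = 0.12.
Then μ = 0.0745 − (-0.6745)·0.12 = 0.16.

μ = 0.16, σ = 0.12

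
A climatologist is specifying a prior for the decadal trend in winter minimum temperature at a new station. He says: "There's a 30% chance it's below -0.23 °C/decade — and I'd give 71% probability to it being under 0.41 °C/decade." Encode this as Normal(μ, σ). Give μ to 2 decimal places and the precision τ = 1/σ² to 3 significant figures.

μ = 0.08, τ = 2.84

The p-quantile of Normal(μ,σ) is μ + z_p·σ, with z_{0.3} = -0.5244 and z_{0.71} = 0.5534.
Eliminate σ: μ = (z₂·x₁ − z₁·x₂)/(z₂ − z₁) = (0.5534·-0.23 − (-0.5244)·0.41)/1.078 = 0.08.
Then σ = (x₂ − x₁)/(z₂ − z₁) = (0.41 − -0.23)/1.078 = 0.59.
Precision τ = 1/σ² = 1/0.5938² = 2.84.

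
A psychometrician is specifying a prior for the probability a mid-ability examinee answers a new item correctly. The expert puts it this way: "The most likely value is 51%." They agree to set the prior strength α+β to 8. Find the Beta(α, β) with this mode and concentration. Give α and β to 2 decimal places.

α = 4.06, β = 3.94

For α,β > 1 the Beta mode is (α−1)/(α+β−2). With α+β = 8, the mode is (α−1)/6.
Set (α−1)/6 = 0.51 → α = 1 + 0.51·6 = 4.06.
β = 8 − α = 3.94.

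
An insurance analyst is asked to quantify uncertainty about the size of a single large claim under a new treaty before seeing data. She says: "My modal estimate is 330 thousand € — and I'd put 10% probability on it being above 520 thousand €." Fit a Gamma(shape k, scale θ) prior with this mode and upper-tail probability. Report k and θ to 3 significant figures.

k ≈ 10.1, θ ≈ 36.4

Gamma(k,θ) with k>1 has mode (k−1)θ, so θ = 330/(k−1).
Need P(X < 520) = 0.9 with θ tied to k this way. Start at k = 2, θ = 330: P(X<520) ≈ 0.467.
Too low — raise k to concentrate. Iterating converges to k ≈ 10.1.
Then θ = 330/(10.1−1) ≈ 36.4.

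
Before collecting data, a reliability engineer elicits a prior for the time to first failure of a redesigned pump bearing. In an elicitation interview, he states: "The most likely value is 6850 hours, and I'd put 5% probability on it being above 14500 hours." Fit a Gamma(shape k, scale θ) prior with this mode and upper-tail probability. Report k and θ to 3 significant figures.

k ≈ 5.91, θ ≈ 1400

Gamma(k,θ) with k>1 has mode (k−1)θ, so θ = 6850/(k−1).
Need P(X < 14500) = 0.95 with θ tied to k this way. Start at k = 2, θ = 6850: P(X<14500) ≈ 0.625.
Too low — raise k to concentrate. Iterating converges to k ≈ 5.91.
Then θ = 6850/(5.91−1) ≈ 1400.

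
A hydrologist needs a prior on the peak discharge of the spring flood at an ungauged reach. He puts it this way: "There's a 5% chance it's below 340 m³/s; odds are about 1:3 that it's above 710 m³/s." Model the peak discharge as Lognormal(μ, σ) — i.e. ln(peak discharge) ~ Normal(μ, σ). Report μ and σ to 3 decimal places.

μ ≈ 6.351, σ ≈ 0.317

If T ~ Lognormal(μ,σ) then ln T ~ Normal(μ,σ), so the p-quantile of ln T is μ + z_p·σ.
ln(340) = 5.829 and ln(710) = 6.565; z_{0.05} = -1.645, z_{0.75} = 0.6745.
σ = (6.565 − 5.829)/(0.6745 − (-1.645)) = 0.317.
μ = 5.829 − (-1.645)·0.317 = 6.351.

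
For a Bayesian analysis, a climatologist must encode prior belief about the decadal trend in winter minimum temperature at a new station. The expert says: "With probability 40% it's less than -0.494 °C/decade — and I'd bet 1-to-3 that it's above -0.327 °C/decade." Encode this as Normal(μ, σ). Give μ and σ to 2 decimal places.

The p-quantile of Normal(μ,σ) is μ + z_p·σ, with z_{0.4} = -0.2533 and z_{0.75} = 0.6745.
Eliminate σ: μ = (z₂·x₁ − z₁·x₂)/(z₂ − z₁) = (0.6745·-0.494 − (-0.2533)·-0.327)/0.9278 = -0.45.
Then σ = (x₂ − x₁)/(z₂ − z₁) = (-0.327 − -0.494)/0.9278 = 0.18.

μ = -0.45, σ = 0.18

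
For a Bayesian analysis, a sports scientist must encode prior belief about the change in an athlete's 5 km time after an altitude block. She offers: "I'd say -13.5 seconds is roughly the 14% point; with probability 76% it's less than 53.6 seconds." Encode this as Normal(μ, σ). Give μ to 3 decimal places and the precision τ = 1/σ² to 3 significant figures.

The p-quantile of Normal(μ,σ) is μ + z_p·σ, with z_{0.14} = -1.08 and z_{0.76} = 0.7063.
Eliminate σ: μ = (z₂·x₁ − z₁·x₂)/(z₂ − z₁) = (0.7063·-13.5 − (-1.08)·53.6)/1.787 = 27.073.
Then σ = (x₂ − x₁)/(z₂ − z₁) = (53.6 − -13.5)/1.787 = 37.557.
Precision τ = 1/σ² = 1/37.56² = 0.000709.

μ = 27.073, τ = 0.000709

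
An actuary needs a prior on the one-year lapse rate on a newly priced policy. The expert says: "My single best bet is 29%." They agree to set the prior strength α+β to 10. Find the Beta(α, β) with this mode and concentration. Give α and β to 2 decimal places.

α = 3.32, β = 6.68

For α,β > 1 the Beta mode is (α−1)/(α+β−2). With α+β = 10, the mode is (α−1)/8.
Set (α−1)/8 = 0.29 → α = 1 + 0.29·8 = 3.32.
β = 10 − α = 6.68.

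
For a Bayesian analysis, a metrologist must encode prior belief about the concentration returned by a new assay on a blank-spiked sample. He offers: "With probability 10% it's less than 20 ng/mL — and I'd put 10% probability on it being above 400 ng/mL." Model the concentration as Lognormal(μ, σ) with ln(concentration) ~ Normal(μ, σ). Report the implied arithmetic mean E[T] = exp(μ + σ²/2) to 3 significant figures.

E[T] ≈ 177 ng/mL

If T ~ Lognormal(μ,σ) then ln T ~ Normal(μ,σ), so the p-quantile of ln T is μ + z_p·σ.
ln(20) = 2.996 and ln(400) = 5.991; z_{0.1} = -1.282, z_{0.9} = 1.282.
σ = (5.991 − 2.996)/(1.282 − (-1.282)) = 1.169.
μ = 2.996 − (-1.282)·1.169 = 4.494.
E[T] = exp(μ + σ²/2) = exp(4.494 + 0.6830) = 177 ng/mL.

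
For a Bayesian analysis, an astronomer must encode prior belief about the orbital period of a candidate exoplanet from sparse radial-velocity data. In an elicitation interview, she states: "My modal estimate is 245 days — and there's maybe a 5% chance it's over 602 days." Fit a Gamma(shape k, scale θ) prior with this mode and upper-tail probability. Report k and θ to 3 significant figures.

Gamma(k,θ) with k>1 has mode (k−1)θ, so θ = 245/(k−1).
Need P(X < 602) = 0.95 with θ tied to k this way. Start at k = 2, θ = 245: P(X<602) ≈ 0.704.
Too low — raise k to concentrate. Iterating converges to k ≈ 4.37.
Then θ = 245/(4.37−1) ≈ 72.8.

k ≈ 4.37, θ ≈ 72.8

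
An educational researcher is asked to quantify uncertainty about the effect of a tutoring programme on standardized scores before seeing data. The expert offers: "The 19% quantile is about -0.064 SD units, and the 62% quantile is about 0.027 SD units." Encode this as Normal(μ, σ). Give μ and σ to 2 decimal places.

μ = 0.00, σ = 0.08

The p-quantile of Normal(μ,σ) is μ + z_p·σ, with z_{0.19} = -0.8779 and z_{0.62} = 0.3055.
Eliminate σ: μ = (z₂·x₁ − z₁·x₂)/(z₂ − z₁) = (0.3055·-0.064 − (-0.8779)·0.027)/1.183 = 0.00.
Then σ = (x₂ − x₁)/(z₂ − z₁) = (0.027 − -0.064)/1.183 = 0.08.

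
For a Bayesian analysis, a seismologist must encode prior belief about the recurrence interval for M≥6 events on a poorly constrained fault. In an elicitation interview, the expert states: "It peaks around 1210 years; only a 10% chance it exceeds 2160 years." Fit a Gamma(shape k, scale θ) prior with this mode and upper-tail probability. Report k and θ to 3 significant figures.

Gamma(k,θ) with k>1 has mode (k−1)θ, so θ = 1210/(k−1).
Need P(X < 2160) = 0.9 with θ tied to k this way. Start at k = 2, θ = 1210: P(X<2160) ≈ 0.533.
Too low — raise k to concentrate. Iterating converges to k ≈ 6.67.
Then θ = 1210/(6.67−1) ≈ 214.

k ≈ 6.67, θ ≈ 214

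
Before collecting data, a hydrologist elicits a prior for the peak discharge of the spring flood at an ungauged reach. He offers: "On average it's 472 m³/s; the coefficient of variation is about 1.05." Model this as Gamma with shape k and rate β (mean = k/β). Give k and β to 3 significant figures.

k ≈ 0.907, β ≈ 0.00192

For Gamma(k, rate β): mean = k/β, variance = k/β², so CV = 1/√k.
CV = 1.05, hence k = 1/CV² = 0.907.
Then β = k/mean = 0.907/472 = 0.00192.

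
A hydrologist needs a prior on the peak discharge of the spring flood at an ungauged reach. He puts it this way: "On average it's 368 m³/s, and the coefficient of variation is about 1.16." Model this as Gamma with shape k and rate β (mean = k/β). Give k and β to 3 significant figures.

For Gamma(k, rate β): mean = k/β, variance = k/β², so CV = 1/√k.
CV = 1.16, hence k = 1/CV² = 0.743.
Then β = k/mean = 0.743/368 = 0.00202.

k ≈ 0.743, β ≈ 0.00202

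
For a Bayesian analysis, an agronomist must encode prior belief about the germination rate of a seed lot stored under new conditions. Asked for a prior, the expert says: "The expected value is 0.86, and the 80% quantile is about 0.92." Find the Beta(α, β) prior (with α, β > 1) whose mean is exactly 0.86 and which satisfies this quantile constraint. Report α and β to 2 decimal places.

α ≈ 21.01, β ≈ 3.42

With mean 0.86 fixed, write α = 0.86s, β = 0.14s where s = α+β.
Need P(θ < 0.92) = 0.8 under Beta(0.86s, 0.14s). Normal approximation: (q−m)/√(m(1−m)/s) ≈ z_{0.8} = 0.842, so s ≈ 0.86·0.14·(0.842)²/(0.92−0.86)² = 23.7.
At s = 23.7: P(θ<0.92) ≈ 0.795. Adjusting to match 0.8 gives s ≈ 24.43.
So α = 0.86·24.43 ≈ 21.01, β = 0.14·24.43 ≈ 3.42.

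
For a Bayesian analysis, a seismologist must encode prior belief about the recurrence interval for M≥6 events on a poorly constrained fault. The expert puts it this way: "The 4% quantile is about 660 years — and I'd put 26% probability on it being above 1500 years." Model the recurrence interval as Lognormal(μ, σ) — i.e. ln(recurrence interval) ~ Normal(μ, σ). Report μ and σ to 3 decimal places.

μ ≈ 7.093, σ ≈ 0.343

If T ~ Lognormal(μ,σ) then ln T ~ Normal(μ,σ), so the p-quantile of ln T is μ + z_p·σ.
ln(660) = 6.492 and ln(1500) = 7.313; z_{0.04} = -1.751, z_{0.74} = 0.6433.
σ = (7.313 − 6.492)/(0.6433 − (-1.751)) = 0.343.
μ = 6.492 − (-1.751)·0.343 = 7.093.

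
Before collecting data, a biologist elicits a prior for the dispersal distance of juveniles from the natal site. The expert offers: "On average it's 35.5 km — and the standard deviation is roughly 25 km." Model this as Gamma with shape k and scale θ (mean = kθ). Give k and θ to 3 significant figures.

k ≈ 2.02, θ ≈ 17.6

For Gamma(k, scale θ): mean = kθ, variance = kθ², so CV = 1/√k.
CV = SD/mean = 25/35.5 = 0.7042, hence k = 1/CV² = 2.02.
Then θ = mean/k = 35.5/2.02 = 17.6.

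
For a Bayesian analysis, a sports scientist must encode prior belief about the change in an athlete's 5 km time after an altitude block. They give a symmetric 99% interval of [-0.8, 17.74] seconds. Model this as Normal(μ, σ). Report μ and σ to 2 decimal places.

μ = 8.47, σ = 3.60

A symmetric 99% interval runs μ ± z·σ with z = 2.576.
Half-width = 9.27, so σ = 9.27/2.576 = 3.60.
μ is the interval midpoint, 8.47.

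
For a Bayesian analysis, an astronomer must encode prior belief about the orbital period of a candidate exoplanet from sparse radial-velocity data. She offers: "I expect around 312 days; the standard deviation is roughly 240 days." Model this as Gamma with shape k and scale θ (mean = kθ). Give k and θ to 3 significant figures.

k ≈ 1.69, θ ≈ 185

For Gamma(k, scale θ): mean = kθ, variance = kθ², so CV = 1/√k.
CV = SD/mean = 240/312 = 0.7692, hence k = 1/CV² = 1.69.
Then θ = mean/k = 312/1.69 = 185.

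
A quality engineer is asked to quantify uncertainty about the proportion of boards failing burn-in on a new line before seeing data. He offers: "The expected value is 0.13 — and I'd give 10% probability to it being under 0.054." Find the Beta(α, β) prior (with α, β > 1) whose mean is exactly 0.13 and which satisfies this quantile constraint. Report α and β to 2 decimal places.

α ≈ 3.30, β ≈ 22.07

With mean 0.13 fixed, write α = 0.13s, β = 0.87s where s = α+β.
Need P(θ < 0.054) = 0.1 under Beta(0.13s, 0.87s). Normal approximation: (q−m)/√(m(1−m)/s) ≈ z_{0.1} = -1.28, so s ≈ 0.13·0.87·(-1.28)²/(0.054−0.13)² = 32.2.
At s = 32.2: P(θ<0.054) ≈ 0.069. Adjusting to match 0.1 gives s ≈ 25.37.
So α = 0.13·25.37 ≈ 3.30, β = 0.87·25.37 ≈ 22.07.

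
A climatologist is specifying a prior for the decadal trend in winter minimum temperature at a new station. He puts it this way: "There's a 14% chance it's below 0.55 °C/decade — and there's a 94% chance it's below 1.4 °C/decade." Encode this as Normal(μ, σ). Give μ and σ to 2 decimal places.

μ = 0.90, σ = 0.32

For Normal(μ,σ), the p-quantile is μ + z_p·σ. Here z_{0.14} = -1.08, z_{0.94} = 1.555.
So 0.55 = μ − 1.08σ and 1.4 = μ + 1.555σ.
Subtracting: σ = (1.4 − 0.55)/(1.555 − (-1.08)) = 0.32.
Then μ = 0.55 − (-1.08)·0.32 = 0.90.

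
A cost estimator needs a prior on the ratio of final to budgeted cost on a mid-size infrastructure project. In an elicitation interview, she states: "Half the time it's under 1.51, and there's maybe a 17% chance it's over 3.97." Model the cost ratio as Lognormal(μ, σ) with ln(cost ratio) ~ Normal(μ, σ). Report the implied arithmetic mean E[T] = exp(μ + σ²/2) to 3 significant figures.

E[T] ≈ 2.52

If T ~ Lognormal(μ,σ) then ln T ~ Normal(μ,σ), so the p-quantile of ln T is μ + z_p·σ.
ln(1.51) = 0.4121 and ln(3.97) = 1.379; z_{0.5} = 0, z_{0.83} = 0.9542.
σ = (1.379 − 0.4121)/(0.9542 − (0)) = 1.013.
μ = 0.4121 − (0)·1.013 = 0.412.
E[T] = exp(μ + σ²/2) = exp(0.412 + 0.5132) = 2.52.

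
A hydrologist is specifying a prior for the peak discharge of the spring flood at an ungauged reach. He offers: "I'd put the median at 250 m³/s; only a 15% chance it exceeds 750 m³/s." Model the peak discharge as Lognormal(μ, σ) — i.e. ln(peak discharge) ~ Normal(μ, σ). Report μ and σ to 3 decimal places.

μ ≈ 5.521, σ ≈ 1.060

If T ~ Lognormal(μ,σ) then ln T ~ Normal(μ,σ), so the p-quantile of ln T is μ + z_p·σ.
ln(250) = 5.521 and ln(750) = 6.62; z_{0.5} = 0, z_{0.85} = 1.036.
σ = (6.62 − 5.521)/(1.036 − (0)) = 1.060.
μ = 5.521 − (0)·1.060 = 5.521.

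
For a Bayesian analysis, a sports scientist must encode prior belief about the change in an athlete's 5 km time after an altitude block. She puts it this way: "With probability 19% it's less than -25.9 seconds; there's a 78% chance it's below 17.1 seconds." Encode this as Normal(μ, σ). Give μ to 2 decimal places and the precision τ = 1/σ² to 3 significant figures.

For Normal(μ,σ), the p-quantile is μ + z_p·σ. Here z_{0.19} = -0.8779, z_{0.78} = 0.7722.
So -25.9 = μ − 0.8779σ and 17.1 = μ + 0.7722σ.
Subtracting: σ = (17.1 − -25.9)/(0.7722 − (-0.8779)) = 26.06.
Then μ = -25.9 − (-0.8779)·26.06 = -3.02.
Precision τ = 1/σ² = 1/26.06² = 0.00147.

μ = -3.02, τ = 0.00147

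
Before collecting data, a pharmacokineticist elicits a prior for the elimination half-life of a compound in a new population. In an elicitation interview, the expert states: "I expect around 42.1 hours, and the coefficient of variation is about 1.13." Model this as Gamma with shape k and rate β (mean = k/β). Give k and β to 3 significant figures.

k ≈ 0.783, β ≈ 0.0186

For Gamma(k, rate β): mean = k/β, variance = k/β², so CV = 1/√k.
CV = 1.13, hence k = 1/CV² = 0.783.
Then β = k/mean = 0.783/42.1 = 0.0186.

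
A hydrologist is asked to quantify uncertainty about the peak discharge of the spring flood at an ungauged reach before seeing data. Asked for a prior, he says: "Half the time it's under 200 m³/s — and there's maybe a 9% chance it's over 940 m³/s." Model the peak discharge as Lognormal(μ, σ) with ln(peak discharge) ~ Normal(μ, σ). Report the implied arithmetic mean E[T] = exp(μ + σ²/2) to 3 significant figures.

E[T] ≈ 389 m³/s

If T ~ Lognormal(μ,σ) then ln T ~ Normal(μ,σ), so the p-quantile of ln T is μ + z_p·σ.
ln(200) = 5.298 and ln(940) = 6.846; z_{0.5} = 0, z_{0.91} = 1.341.
σ = (6.846 − 5.298)/(1.341 − (0)) = 1.154.
μ = 5.298 − (0)·1.154 = 5.298.
E[T] = exp(μ + σ²/2) = exp(5.298 + 0.6661) = 389 m³/s.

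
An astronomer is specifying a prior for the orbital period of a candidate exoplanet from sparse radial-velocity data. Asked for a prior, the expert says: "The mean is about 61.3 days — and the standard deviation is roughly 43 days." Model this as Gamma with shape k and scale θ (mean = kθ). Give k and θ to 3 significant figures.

For Gamma(k, scale θ): mean = kθ, variance = kθ², so CV = 1/√k.
CV = SD/mean = 43/61.3 = 0.7015, hence k = 1/CV² = 2.03.
Then θ = mean/k = 61.3/2.03 = 30.2.

k ≈ 2.03, θ ≈ 30.2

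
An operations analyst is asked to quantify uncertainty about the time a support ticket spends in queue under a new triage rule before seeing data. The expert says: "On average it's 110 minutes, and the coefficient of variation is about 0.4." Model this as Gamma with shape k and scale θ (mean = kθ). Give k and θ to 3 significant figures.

k ≈ 6.25, θ ≈ 17.6

For Gamma(k, scale θ): mean = kθ, variance = kθ², so CV = 1/√k.
CV = 0.4, hence k = 1/CV² = 6.25.
Then θ = mean/k = 110/6.25 = 17.6.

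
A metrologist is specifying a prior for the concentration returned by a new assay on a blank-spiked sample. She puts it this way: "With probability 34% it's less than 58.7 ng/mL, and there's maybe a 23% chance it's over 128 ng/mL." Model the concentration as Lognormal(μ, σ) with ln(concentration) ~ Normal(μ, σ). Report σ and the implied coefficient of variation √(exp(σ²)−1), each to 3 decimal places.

σ ≈ 0.677, CV ≈ 0.763

If T ~ Lognormal(μ,σ) then ln T ~ Normal(μ,σ), so the p-quantile of ln T is μ + z_p·σ.
ln(58.7) = 4.072 and ln(128) = 4.852; z_{0.34} = -0.4125, z_{0.77} = 0.7388.
σ = (4.852 − 4.072)/(0.7388 − (-0.4125)) = 0.677.
μ = 4.072 − (-0.4125)·0.677 = 4.352.
CV = √(exp(σ²)−1) = √(exp(0.4585)−1) = 0.763.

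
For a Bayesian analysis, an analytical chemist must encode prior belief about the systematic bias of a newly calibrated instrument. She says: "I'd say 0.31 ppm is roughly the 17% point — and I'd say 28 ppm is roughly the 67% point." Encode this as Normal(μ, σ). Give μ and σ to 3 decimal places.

For Normal(μ,σ), the p-quantile is μ + z_p·σ. Here z_{0.17} = -0.9542, z_{0.67} = 0.4399.
So 0.31 = μ − 0.9542σ and 28 = μ + 0.4399σ.
Subtracting: σ = (28 − 0.31)/(0.4399 − (-0.9542)) = 19.863.
Then μ = 0.31 − (-0.9542)·19.863 = 19.262.

μ = 19.262, σ = 19.863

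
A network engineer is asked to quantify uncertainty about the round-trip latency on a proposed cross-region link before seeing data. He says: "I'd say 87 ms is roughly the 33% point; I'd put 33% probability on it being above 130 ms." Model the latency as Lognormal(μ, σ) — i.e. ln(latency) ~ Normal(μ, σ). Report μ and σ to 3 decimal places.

μ ≈ 4.667, σ ≈ 0.456

If T ~ Lognormal(μ,σ) then ln T ~ Normal(μ,σ), so the p-quantile of ln T is μ + z_p·σ.
ln(87) = 4.466 and ln(130) = 4.868; z_{0.33} = -0.4399, z_{0.67} = 0.4399.
σ = (4.868 − 4.466)/(0.4399 − (-0.4399)) = 0.456.
μ = 4.466 − (-0.4399)·0.456 = 4.667.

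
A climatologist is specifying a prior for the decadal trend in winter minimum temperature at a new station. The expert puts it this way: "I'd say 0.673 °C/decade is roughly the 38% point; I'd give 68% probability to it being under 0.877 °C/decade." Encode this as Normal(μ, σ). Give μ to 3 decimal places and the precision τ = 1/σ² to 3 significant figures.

The p-quantile of Normal(μ,σ) is μ + z_p·σ, with z_{0.38} = -0.3055 and z_{0.68} = 0.4677.
Eliminate σ: μ = (z₂·x₁ − z₁·x₂)/(z₂ − z₁) = (0.4677·0.673 − (-0.3055)·0.877)/0.7732 = 0.754.
Then σ = (x₂ − x₁)/(z₂ − z₁) = (0.877 − 0.673)/0.7732 = 0.264.
Precision τ = 1/σ² = 1/0.2638² = 14.4.

μ = 0.754, τ = 14.4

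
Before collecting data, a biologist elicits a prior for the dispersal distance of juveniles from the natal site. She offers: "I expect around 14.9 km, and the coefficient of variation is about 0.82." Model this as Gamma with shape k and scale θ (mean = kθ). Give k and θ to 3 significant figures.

k ≈ 1.49, θ ≈ 10

For Gamma(k, scale θ): mean = kθ, variance = kθ², so CV = 1/√k.
CV = 0.82, hence k = 1/CV² = 1.49.
Then θ = mean/k = 14.9/1.49 = 10.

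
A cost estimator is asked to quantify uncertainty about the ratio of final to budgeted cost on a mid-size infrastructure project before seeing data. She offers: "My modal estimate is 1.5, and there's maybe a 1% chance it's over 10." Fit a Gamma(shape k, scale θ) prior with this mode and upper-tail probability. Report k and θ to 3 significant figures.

k ≈ 1.99, θ ≈ 1.51

Gamma(k,θ) with k>1 has mode (k−1)θ, so θ = 1.5/(k−1).
Need P(X < 10) = 0.99 with θ tied to k this way. Start at k = 2, θ = 1.5: P(X<10) ≈ 0.990.
Too high — lower k to spread out. Iterating converges to k ≈ 1.99.
Then θ = 1.5/(1.99−1) ≈ 1.51.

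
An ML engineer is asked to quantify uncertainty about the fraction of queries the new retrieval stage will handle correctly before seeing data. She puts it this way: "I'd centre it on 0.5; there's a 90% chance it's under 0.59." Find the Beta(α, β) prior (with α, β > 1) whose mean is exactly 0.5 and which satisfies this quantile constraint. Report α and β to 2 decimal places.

With mean 0.5 fixed, write α = 0.5s, β = 0.5s where s = α+β.
Need P(θ < 0.59) = 0.9 under Beta(0.5s, 0.5s). Normal approximation: (q−m)/√(m(1−m)/s) ≈ z_{0.9} = 1.28, so s ≈ 0.5·0.5·(1.28)²/(0.59−0.5)² = 50.7.
At s = 50.7: P(θ<0.59) ≈ 0.901. Adjusting to match 0.9 gives s ≈ 50.36.
So α = 0.5·50.36 ≈ 25.18, β = 0.5·50.36 ≈ 25.18.

α ≈ 25.18, β ≈ 25.18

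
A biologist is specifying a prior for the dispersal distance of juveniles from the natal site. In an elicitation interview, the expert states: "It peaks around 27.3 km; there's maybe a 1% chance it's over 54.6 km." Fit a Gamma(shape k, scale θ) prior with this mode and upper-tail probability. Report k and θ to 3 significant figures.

k ≈ 11.2, θ ≈ 2.67

Gamma(k,θ) with k>1 has mode (k−1)θ, so θ = 27.3/(k−1).
Need P(X < 54.6) = 0.99 with θ tied to k this way. Start at k = 2, θ = 27.3: P(X<54.6) ≈ 0.594.
Too low — raise k to concentrate. Iterating converges to k ≈ 11.2.
Then θ = 27.3/(11.2−1) ≈ 2.67.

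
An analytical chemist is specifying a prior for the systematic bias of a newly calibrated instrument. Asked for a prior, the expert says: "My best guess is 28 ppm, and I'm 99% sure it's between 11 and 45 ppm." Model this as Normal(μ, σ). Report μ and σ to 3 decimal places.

μ = 28.000, σ = 6.600

A symmetric 99% interval runs μ ± z·σ with z = 2.576.
Half-width = 17, so σ = 17/2.576 = 6.600.
μ is the stated best guess, 28.000.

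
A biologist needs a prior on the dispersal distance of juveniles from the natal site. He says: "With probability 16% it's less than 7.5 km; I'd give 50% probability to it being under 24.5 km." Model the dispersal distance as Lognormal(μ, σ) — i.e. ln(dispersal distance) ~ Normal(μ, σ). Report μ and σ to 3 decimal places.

μ ≈ 3.199, σ ≈ 1.190

If T ~ Lognormal(μ,σ) then ln T ~ Normal(μ,σ), so the p-quantile of ln T is μ + z_p·σ.
ln(7.5) = 2.015 and ln(24.5) = 3.199; z_{0.16} = -0.9945, z_{0.5} = 0.
σ = (3.199 − 2.015)/(0 − (-0.9945)) = 1.190.
μ = 2.015 − (-0.9945)·1.190 = 3.199.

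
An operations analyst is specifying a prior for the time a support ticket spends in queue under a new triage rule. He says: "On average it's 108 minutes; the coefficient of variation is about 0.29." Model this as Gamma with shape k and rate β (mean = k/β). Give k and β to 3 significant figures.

k ≈ 11.9, β ≈ 0.11

For Gamma(k, rate β): mean = k/β, variance = k/β², so CV = 1/√k.
CV = 0.29, hence k = 1/CV² = 11.9.
Then β = k/mean = 11.9/108 = 0.11.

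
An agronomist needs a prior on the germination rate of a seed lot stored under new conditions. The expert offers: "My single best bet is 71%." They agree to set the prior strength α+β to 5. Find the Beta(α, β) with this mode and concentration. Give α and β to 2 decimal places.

α = 3.13, β = 1.87

For α,β > 1 the Beta mode is (α−1)/(α+β−2). With α+β = 5, the mode is (α−1)/3.
Set (α−1)/3 = 0.71 → α = 1 + 0.71·3 = 3.13.
β = 5 − α = 1.87.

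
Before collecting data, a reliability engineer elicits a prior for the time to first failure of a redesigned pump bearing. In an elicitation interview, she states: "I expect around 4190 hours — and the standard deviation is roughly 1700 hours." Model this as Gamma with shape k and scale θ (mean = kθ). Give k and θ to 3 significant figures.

k ≈ 6.07, θ ≈ 690

For Gamma(k, scale θ): mean = kθ, variance = kθ², so CV = 1/√k.
CV = SD/mean = 1700/4190 = 0.4057, hence k = 1/CV² = 6.07.
Then θ = mean/k = 4190/6.07 = 690.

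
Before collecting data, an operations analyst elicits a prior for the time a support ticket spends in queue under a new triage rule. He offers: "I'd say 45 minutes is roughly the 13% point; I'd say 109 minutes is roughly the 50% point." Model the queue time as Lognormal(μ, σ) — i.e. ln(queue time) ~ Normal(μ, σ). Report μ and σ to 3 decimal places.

If T ~ Lognormal(μ,σ) then ln T ~ Normal(μ,σ), so the p-quantile of ln T is μ + z_p·σ.
ln(45) = 3.807 and ln(109) = 4.691; z_{0.13} = -1.126, z_{0.5} = 0.
σ = (4.691 − 3.807)/(0 − (-1.126)) = 0.785.
μ = 3.807 − (-1.126)·0.785 = 4.691.

μ ≈ 4.691, σ ≈ 0.785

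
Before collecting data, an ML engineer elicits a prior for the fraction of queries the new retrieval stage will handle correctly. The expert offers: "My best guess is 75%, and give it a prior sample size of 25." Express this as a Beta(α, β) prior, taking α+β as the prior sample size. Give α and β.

Under the effective-sample-size interpretation, Beta(α, β) has prior mean α/(α+β) and prior sample size α+β.
So α+β = 25 and α/(α+β) = 0.75, giving α = 0.75·25 = 18.75 and β = 25 − 18.75 = 6.25.

α = 18.75, β = 6.25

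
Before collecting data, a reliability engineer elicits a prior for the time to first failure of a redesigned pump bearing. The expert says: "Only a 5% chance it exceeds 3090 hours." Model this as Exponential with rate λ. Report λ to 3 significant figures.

P(T > 3090.0) = e^(−λ·3090.0) = 0.05, so λ = −ln(0.05)/3090.0 = 0.000969.

λ ≈ 0.000969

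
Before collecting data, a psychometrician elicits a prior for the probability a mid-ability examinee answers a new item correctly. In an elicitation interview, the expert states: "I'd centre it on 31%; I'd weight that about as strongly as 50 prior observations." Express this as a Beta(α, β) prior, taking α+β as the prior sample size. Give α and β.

α = 15.5, β = 34.5

Under the effective-sample-size interpretation, Beta(α, β) has prior mean α/(α+β) and prior sample size α+β.
So α+β = 50 and α/(α+β) = 0.31, giving α = 0.31·50 = 15.5 and β = 50 − 15.5 = 34.5.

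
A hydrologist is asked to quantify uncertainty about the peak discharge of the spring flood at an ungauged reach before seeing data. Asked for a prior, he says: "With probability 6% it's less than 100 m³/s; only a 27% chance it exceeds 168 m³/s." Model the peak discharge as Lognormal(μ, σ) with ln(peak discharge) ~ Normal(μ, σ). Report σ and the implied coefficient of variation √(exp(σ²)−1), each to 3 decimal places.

If T ~ Lognormal(μ,σ) then ln T ~ Normal(μ,σ), so the p-quantile of ln T is μ + z_p·σ.
ln(100) = 4.605 and ln(168) = 5.124; z_{0.06} = -1.555, z_{0.73} = 0.6128.
σ = (5.124 − 4.605)/(0.6128 − (-1.555)) = 0.239.
μ = 4.605 − (-1.555)·0.239 = 4.977.
CV = √(exp(σ²)−1) = √(exp(0.0573)−1) = 0.243.

σ ≈ 0.239, CV ≈ 0.243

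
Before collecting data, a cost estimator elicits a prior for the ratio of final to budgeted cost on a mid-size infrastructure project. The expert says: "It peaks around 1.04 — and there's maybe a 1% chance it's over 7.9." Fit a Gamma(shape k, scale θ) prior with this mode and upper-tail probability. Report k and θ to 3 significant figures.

Gamma(k,θ) with k>1 has mode (k−1)θ, so θ = 1.04/(k−1).
Need P(X < 7.9) = 0.99 with θ tied to k this way. Start at k = 2, θ = 1.04: P(X<7.9) ≈ 0.996.
Too high — lower k to spread out. Iterating converges to k ≈ 1.83.
Then θ = 1.04/(1.83−1) ≈ 1.25.

k ≈ 1.83, θ ≈ 1.25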